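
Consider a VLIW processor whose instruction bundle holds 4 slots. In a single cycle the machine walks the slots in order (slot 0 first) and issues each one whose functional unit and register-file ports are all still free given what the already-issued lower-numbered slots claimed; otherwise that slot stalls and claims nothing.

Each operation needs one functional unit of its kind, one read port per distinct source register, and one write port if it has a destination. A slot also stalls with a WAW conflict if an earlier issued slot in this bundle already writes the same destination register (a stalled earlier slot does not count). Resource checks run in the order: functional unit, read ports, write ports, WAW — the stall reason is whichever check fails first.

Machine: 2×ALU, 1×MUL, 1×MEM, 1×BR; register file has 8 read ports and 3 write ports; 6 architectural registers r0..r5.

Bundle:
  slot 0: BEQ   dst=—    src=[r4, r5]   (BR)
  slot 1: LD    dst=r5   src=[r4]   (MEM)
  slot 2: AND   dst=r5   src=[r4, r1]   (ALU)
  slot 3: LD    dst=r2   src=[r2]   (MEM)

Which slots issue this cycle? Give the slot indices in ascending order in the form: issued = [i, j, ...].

issued = [0, 1]

slot 0 (BR): ISSUE — free A2,Mu1,Ld1,B0 rp6 wp3
slot 1 (MEM): ISSUE — free A2,Mu1,Ld0,B0 rp5 wp2
slot 2 (ALU): stall WAW — free A2,Mu1,Ld0,B0 rp5 wp2
slot 3 (MEM): stall FU — free A2,Mu1,Ld0,B0 rp5 wp2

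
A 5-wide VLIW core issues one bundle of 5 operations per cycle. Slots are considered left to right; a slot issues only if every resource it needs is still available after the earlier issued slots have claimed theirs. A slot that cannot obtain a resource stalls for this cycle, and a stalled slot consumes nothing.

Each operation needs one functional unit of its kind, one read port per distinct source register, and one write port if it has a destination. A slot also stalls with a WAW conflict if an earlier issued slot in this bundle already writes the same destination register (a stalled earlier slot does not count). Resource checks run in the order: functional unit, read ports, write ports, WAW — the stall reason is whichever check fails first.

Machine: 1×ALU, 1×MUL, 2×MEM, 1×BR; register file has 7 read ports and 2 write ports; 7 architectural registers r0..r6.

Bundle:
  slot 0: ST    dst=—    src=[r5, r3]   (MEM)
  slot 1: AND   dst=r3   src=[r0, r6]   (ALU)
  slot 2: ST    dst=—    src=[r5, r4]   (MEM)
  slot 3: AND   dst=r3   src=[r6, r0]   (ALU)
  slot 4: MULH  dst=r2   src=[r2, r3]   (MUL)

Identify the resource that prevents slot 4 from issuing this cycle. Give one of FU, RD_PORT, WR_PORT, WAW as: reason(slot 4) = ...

reason(slot 4) = RD_PORT

  0. MEM ⇒ go  {1A/1Mu/1Ld/1B | 5r 2w}
  1. ALU→r3 ⇒ go  {0A/1Mu/1Ld/1B | 3r 1w}
  2. MEM ⇒ go  {0A/1Mu/0Ld/1B | 1r 1w}
  3. ALU→r3 ⇒ no(FU)  {0A/1Mu/0Ld/1B | 1r 1w}
  4. MUL→r2 ⇒ no(RD_PORT)  {0A/1Mu/0Ld/1B | 1r 1w}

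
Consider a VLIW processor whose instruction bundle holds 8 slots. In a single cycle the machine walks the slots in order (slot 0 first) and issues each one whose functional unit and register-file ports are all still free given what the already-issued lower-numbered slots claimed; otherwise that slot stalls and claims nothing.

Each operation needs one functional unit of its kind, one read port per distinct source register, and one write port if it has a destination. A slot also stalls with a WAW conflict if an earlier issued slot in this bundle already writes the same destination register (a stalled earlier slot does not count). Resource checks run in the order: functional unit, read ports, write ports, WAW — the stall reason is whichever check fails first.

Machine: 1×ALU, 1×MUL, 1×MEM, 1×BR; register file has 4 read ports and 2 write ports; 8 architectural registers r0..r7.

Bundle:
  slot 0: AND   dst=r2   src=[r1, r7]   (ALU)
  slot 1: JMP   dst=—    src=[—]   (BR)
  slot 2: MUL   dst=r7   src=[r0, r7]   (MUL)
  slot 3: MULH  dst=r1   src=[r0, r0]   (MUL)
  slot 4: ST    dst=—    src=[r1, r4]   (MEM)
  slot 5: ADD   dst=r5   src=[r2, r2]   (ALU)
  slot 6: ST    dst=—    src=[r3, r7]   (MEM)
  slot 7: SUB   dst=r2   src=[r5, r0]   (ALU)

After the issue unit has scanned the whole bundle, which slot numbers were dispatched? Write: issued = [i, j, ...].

[0] ALU needs rd=2 wr=1: ok; after: ALU=0 MUL=1 MEM=1 BR=1, R=2, W=1
[1] BR needs rd=0 wr=0: ok; after: ALU=0 MUL=1 MEM=1 BR=0, R=2, W=1
[2] MUL needs rd=2 wr=1: ok; after: ALU=0 MUL=0 MEM=1 BR=0, R=0, W=0
[3] MUL needs rd=1 wr=1: FU; after: ALU=0 MUL=0 MEM=1 BR=0, R=0, W=0
[4] MEM needs rd=2 wr=0: RD_PORT; after: ALU=0 MUL=0 MEM=1 BR=0, R=0, W=0
[5] ALU needs rd=1 wr=1: FU; after: ALU=0 MUL=0 MEM=1 BR=0, R=0, W=0
[6] MEM needs rd=2 wr=0: RD_PORT; after: ALU=0 MUL=0 MEM=1 BR=0, R=0, W=0
[7] ALU needs rd=2 wr=1: FU; after: ALU=0 MUL=0 MEM=1 BR=0, R=0, W=0

issued = [0, 1, 2]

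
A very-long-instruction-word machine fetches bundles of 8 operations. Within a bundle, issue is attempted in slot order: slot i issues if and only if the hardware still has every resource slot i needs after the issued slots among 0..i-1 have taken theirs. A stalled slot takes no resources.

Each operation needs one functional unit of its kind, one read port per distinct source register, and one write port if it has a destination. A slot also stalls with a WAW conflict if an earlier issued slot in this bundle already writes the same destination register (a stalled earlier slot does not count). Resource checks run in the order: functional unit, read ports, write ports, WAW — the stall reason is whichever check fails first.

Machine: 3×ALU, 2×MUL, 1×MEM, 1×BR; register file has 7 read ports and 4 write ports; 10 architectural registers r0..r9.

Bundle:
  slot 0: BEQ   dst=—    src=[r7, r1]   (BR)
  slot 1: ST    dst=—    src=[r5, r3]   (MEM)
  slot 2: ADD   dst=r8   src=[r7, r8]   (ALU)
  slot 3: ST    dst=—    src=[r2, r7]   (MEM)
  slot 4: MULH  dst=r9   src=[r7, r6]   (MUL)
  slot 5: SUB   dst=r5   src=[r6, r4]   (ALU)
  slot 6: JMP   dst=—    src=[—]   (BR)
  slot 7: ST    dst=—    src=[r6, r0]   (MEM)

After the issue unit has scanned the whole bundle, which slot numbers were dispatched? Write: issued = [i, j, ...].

  0. BR ⇒ go  {3A/2Mu/1Ld/0B | 5r 4w}
  1. MEM ⇒ go  {3A/2Mu/0Ld/0B | 3r 4w}
  2. ALU→r8 ⇒ go  {2A/2Mu/0Ld/0B | 1r 3w}
  3. MEM ⇒ no(FU)  {2A/2Mu/0Ld/0B | 1r 3w}
  4. MUL→r9 ⇒ no(RD_PORT)  {2A/2Mu/0Ld/0B | 1r 3w}
  5. ALU→r5 ⇒ no(RD_PORT)  {2A/2Mu/0Ld/0B | 1r 3w}
  6. BR ⇒ no(FU)  {2A/2Mu/0Ld/0B | 1r 3w}
  7. MEM ⇒ no(FU)  {2A/2Mu/0Ld/0B | 1r 3w}

issued = [0, 1, 2]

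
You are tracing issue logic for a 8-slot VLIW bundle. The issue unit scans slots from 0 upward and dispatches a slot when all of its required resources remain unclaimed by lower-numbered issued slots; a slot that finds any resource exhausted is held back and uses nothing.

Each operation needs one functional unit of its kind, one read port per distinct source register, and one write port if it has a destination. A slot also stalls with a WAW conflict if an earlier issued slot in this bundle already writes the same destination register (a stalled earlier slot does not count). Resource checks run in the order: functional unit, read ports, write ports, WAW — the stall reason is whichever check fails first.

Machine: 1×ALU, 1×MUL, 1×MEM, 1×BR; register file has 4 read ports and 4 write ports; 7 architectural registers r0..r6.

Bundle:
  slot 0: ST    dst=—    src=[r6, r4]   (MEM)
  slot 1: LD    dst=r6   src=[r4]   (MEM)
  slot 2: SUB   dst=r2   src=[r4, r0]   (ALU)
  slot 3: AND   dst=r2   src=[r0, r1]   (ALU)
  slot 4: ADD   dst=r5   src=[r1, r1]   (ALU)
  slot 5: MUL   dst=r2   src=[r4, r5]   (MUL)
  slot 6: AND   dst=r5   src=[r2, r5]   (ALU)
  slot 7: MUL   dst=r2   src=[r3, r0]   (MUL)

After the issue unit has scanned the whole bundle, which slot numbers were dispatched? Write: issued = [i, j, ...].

#0 MEM src=r6,r4 dispatched  <A:1 Mu:1 Ld:0 B:1 rd:2 wr:4>
#1 MEM src=r4 held:FU  <A:1 Mu:1 Ld:0 B:1 rd:2 wr:4>
#2 ALU src=r4,r0 dispatched  <A:0 Mu:1 Ld:0 B:1 rd:0 wr:3>
#3 ALU src=r0,r1 held:FU  <A:0 Mu:1 Ld:0 B:1 rd:0 wr:3>
#4 ALU src=r1,r1 held:FU  <A:0 Mu:1 Ld:0 B:1 rd:0 wr:3>
#5 MUL src=r4,r5 held:RD_PORT  <A:0 Mu:1 Ld:0 B:1 rd:0 wr:3>
#6 ALU src=r2,r5 held:FU  <A:0 Mu:1 Ld:0 B:1 rd:0 wr:3>
#7 MUL src=r3,r0 held:RD_PORT  <A:0 Mu:1 Ld:0 B:1 rd:0 wr:3>

issued = [0, 2]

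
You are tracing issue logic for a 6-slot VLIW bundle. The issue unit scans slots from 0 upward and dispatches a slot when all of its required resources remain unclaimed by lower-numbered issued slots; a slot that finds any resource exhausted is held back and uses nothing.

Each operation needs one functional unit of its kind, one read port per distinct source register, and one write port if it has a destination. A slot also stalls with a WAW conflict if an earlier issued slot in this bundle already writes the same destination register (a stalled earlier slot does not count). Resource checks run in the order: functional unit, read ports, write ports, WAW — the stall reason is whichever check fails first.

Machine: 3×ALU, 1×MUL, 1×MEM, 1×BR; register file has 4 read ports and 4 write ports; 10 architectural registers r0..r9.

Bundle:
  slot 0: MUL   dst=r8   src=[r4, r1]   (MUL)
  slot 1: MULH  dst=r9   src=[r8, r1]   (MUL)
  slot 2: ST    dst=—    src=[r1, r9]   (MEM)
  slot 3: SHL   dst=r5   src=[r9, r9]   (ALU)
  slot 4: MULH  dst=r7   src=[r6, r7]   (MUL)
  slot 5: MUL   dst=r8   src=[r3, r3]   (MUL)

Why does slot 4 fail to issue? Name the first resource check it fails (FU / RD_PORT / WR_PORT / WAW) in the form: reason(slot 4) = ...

(0) want 1×MUL +2rd +1wr — yes → AL3|MU0|ME1|BR1|rd2|wr3
(1) want 1×MUL +2rd +1wr — FU → AL3|MU0|ME1|BR1|rd2|wr3
(2) want 1×MEM +2rd +0wr — yes → AL3|MU0|ME0|BR1|rd0|wr3
(3) want 1×ALU +1rd +1wr — RD_PORT → AL3|MU0|ME0|BR1|rd0|wr3
(4) want 1×MUL +2rd +1wr — FU → AL3|MU0|ME0|BR1|rd0|wr3
(5) want 1×MUL +1rd +1wr — FU → AL3|MU0|ME0|BR1|rd0|wr3

reason(slot 4) = FU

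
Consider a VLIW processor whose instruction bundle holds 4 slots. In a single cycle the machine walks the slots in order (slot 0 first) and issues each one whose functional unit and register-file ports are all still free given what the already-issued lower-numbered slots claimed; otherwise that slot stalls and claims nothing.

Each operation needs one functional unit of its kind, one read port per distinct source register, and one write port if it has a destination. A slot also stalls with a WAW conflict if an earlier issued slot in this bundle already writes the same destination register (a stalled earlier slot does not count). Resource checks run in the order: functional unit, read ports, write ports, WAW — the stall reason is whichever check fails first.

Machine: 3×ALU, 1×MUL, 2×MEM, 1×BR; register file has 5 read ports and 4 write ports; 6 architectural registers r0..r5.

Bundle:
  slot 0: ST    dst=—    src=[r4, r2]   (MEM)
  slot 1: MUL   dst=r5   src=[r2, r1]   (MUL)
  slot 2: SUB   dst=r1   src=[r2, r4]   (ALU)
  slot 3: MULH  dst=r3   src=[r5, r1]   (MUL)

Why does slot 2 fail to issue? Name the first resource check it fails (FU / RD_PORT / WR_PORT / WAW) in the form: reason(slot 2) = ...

slot 0 (MEM): ISSUE — free A3,Mu1,Ld1,B1 rp3 wp4
slot 1 (MUL): ISSUE — free A3,Mu0,Ld1,B1 rp1 wp3
slot 2 (ALU): stall RD_PORT — free A3,Mu0,Ld1,B1 rp1 wp3
slot 3 (MUL): stall FU — free A3,Mu0,Ld1,B1 rp1 wp3

reason(slot 2) = RD_PORT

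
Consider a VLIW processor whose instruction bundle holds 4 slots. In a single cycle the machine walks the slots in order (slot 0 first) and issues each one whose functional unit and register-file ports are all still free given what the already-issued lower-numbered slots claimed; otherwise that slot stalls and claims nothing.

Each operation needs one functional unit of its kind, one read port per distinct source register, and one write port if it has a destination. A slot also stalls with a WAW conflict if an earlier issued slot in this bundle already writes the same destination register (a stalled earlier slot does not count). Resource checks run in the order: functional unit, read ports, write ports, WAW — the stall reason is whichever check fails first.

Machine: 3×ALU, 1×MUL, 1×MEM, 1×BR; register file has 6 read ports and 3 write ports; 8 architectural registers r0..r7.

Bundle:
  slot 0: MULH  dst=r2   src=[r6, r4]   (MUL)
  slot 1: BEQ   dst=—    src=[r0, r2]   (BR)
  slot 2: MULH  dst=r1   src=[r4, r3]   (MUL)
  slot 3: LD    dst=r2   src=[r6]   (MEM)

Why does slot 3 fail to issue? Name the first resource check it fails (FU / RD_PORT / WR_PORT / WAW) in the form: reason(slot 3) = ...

#0 MUL src=r6,r4 dispatched  <A:3 Mu:0 Ld:1 B:1 rd:4 wr:2>
#1 BR src=r0,r2 dispatched  <A:3 Mu:0 Ld:1 B:0 rd:2 wr:2>
#2 MUL src=r4,r3 held:FU  <A:3 Mu:0 Ld:1 B:0 rd:2 wr:2>
#3 MEM src=r6 held:WAW  <A:3 Mu:0 Ld:1 B:0 rd:2 wr:2>

reason(slot 3) = WAW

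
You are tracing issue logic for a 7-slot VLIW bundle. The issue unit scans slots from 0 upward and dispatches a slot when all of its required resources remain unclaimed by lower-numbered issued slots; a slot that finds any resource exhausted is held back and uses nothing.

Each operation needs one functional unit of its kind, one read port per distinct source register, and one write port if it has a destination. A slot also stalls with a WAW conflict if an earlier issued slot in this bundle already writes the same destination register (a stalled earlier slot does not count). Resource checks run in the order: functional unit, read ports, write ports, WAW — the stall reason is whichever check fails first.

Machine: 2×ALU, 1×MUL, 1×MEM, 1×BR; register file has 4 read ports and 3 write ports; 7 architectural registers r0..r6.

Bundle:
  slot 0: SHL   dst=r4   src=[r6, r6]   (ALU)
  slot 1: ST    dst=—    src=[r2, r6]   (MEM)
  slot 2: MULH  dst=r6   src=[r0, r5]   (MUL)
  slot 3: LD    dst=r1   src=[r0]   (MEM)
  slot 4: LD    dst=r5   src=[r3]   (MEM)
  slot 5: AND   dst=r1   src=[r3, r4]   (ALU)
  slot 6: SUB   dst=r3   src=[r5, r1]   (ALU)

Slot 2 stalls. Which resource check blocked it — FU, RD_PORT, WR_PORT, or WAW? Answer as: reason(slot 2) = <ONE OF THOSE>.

reason(slot 2) = RD_PORT

(0) want 1×ALU +1rd +1wr — yes → AL1|MU1|ME1|BR1|rd3|wr2
(1) want 1×MEM +2rd +0wr — yes → AL1|MU1|ME0|BR1|rd1|wr2
(2) want 1×MUL +2rd +1wr — RD_PORT → AL1|MU1|ME0|BR1|rd1|wr2
(3) want 1×MEM +1rd +1wr — FU → AL1|MU1|ME0|BR1|rd1|wr2
(4) want 1×MEM +1rd +1wr — FU → AL1|MU1|ME0|BR1|rd1|wr2
(5) want 1×ALU +2rd +1wr — RD_PORT → AL1|MU1|ME0|BR1|rd1|wr2
(6) want 1×ALU +2rd +1wr — RD_PORT → AL1|MU1|ME0|BR1|rd1|wr2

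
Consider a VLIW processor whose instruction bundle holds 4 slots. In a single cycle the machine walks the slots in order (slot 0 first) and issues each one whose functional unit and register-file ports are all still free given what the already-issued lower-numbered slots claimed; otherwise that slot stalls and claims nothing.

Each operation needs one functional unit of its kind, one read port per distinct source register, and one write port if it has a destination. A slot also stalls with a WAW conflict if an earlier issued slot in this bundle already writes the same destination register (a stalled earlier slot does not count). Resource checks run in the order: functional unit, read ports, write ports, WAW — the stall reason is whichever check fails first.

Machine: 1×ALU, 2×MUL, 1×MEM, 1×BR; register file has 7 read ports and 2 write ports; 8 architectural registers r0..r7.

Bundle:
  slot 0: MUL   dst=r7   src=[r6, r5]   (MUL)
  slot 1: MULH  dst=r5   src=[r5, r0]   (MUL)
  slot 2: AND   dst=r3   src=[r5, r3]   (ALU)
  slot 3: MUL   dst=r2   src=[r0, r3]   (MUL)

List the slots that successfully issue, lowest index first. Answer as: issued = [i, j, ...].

#0 MUL src=r6,r5 dispatched  <A:1 Mu:1 Ld:1 B:1 rd:5 wr:1>
#1 MUL src=r5,r0 dispatched  <A:1 Mu:0 Ld:1 B:1 rd:3 wr:0>
#2 ALU src=r5,r3 held:WR_PORT  <A:1 Mu:0 Ld:1 B:1 rd:3 wr:0>
#3 MUL src=r0,r3 held:FU  <A:1 Mu:0 Ld:1 B:1 rd:3 wr:0>

issued = [0, 1]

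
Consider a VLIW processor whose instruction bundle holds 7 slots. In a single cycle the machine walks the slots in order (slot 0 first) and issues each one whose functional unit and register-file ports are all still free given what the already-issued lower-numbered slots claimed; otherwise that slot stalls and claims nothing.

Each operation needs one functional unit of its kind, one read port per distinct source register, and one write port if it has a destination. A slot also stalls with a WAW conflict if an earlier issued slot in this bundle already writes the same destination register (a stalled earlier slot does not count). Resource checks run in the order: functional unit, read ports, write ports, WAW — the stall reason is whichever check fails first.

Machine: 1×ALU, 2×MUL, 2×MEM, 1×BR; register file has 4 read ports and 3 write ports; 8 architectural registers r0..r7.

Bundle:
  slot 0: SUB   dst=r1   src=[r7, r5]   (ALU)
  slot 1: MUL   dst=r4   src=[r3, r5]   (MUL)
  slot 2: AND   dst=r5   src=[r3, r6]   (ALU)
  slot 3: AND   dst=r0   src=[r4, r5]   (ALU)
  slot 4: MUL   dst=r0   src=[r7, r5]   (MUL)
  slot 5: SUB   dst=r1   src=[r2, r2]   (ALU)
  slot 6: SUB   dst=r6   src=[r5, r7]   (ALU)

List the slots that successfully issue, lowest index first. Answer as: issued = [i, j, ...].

issued = [0, 1]

slot 0 (ALU): ISSUE — free A0,Mu2,Ld2,B1 rp2 wp2
slot 1 (MUL): ISSUE — free A0,Mu1,Ld2,B1 rp0 wp1
slot 2 (ALU): stall FU — free A0,Mu1,Ld2,B1 rp0 wp1
slot 3 (ALU): stall FU — free A0,Mu1,Ld2,B1 rp0 wp1
slot 4 (MUL): stall RD_PORT — free A0,Mu1,Ld2,B1 rp0 wp1
slot 5 (ALU): stall FU — free A0,Mu1,Ld2,B1 rp0 wp1
slot 6 (ALU): stall FU — free A0,Mu1,Ld2,B1 rp0 wp1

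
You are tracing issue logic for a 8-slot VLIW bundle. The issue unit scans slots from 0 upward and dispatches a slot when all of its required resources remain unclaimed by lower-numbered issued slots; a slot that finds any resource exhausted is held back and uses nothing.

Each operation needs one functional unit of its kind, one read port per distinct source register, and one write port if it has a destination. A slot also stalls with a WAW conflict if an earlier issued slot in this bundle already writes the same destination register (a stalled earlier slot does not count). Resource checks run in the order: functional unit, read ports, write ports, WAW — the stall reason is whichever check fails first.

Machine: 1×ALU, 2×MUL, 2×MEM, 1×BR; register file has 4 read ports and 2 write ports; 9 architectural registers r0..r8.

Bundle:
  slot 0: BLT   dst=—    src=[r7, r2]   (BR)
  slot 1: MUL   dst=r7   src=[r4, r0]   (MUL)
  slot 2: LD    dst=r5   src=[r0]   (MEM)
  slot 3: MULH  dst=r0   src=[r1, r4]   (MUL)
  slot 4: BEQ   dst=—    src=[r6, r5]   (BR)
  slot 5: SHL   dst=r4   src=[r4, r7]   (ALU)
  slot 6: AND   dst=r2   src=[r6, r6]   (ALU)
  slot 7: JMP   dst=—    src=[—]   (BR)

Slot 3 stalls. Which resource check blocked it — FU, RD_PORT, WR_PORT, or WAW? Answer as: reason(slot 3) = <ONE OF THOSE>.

reason(slot 3) = RD_PORT

slot 0 (BR): ISSUE — free A1,Mu2,Ld2,B0 rp2 wp2
slot 1 (MUL): ISSUE — free A1,Mu1,Ld2,B0 rp0 wp1
slot 2 (MEM): stall RD_PORT — free A1,Mu1,Ld2,B0 rp0 wp1
slot 3 (MUL): stall RD_PORT — free A1,Mu1,Ld2,B0 rp0 wp1
slot 4 (BR): stall FU — free A1,Mu1,Ld2,B0 rp0 wp1
slot 5 (ALU): stall RD_PORT — free A1,Mu1,Ld2,B0 rp0 wp1
slot 6 (ALU): stall RD_PORT — free A1,Mu1,Ld2,B0 rp0 wp1
slot 7 (BR): stall FU — free A1,Mu1,Ld2,B0 rp0 wp1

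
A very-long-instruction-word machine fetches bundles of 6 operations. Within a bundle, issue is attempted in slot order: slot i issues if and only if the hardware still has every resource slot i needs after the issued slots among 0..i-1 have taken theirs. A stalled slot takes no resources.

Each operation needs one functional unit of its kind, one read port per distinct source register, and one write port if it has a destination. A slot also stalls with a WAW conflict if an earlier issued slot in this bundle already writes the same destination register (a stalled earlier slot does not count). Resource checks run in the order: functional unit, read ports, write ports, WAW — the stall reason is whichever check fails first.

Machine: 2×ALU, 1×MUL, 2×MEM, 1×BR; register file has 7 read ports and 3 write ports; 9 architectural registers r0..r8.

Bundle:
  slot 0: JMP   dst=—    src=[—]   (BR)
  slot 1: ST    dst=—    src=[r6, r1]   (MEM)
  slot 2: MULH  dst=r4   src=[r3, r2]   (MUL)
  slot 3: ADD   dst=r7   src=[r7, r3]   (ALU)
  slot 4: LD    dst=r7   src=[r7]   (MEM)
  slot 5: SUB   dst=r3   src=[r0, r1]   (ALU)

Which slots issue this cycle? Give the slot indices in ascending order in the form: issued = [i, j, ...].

issued = [0, 1, 2, 3]

slot 0 (BR): ISSUE — free A2,Mu1,Ld2,B0 rp7 wp3
slot 1 (MEM): ISSUE — free A2,Mu1,Ld1,B0 rp5 wp3
slot 2 (MUL): ISSUE — free A2,Mu0,Ld1,B0 rp3 wp2
slot 3 (ALU): ISSUE — free A1,Mu0,Ld1,B0 rp1 wp1
slot 4 (MEM): stall WAW — free A1,Mu0,Ld1,B0 rp1 wp1
slot 5 (ALU): stall RD_PORT — free A1,Mu0,Ld1,B0 rp1 wp1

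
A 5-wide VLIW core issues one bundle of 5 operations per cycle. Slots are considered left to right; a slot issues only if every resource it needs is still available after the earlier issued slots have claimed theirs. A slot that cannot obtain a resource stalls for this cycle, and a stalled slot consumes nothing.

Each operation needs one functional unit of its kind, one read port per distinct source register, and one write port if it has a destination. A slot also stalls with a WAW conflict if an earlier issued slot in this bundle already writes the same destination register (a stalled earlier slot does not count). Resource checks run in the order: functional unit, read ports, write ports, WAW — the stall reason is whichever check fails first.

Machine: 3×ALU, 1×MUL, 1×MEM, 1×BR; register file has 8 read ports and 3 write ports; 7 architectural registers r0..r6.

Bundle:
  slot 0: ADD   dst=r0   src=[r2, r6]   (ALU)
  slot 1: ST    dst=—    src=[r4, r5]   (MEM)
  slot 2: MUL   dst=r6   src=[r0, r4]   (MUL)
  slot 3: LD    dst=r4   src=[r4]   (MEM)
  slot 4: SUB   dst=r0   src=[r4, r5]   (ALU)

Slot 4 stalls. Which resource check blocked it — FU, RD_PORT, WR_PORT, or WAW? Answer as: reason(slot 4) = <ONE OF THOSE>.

reason(slot 4) = WAW

slot 0 (ALU): ISSUE — free A2,Mu1,Ld1,B1 rp6 wp2
slot 1 (MEM): ISSUE — free A2,Mu1,Ld0,B1 rp4 wp2
slot 2 (MUL): ISSUE — free A2,Mu0,Ld0,B1 rp2 wp1
slot 3 (MEM): stall FU — free A2,Mu0,Ld0,B1 rp2 wp1
slot 4 (ALU): stall WAW — free A2,Mu0,Ld0,B1 rp2 wp1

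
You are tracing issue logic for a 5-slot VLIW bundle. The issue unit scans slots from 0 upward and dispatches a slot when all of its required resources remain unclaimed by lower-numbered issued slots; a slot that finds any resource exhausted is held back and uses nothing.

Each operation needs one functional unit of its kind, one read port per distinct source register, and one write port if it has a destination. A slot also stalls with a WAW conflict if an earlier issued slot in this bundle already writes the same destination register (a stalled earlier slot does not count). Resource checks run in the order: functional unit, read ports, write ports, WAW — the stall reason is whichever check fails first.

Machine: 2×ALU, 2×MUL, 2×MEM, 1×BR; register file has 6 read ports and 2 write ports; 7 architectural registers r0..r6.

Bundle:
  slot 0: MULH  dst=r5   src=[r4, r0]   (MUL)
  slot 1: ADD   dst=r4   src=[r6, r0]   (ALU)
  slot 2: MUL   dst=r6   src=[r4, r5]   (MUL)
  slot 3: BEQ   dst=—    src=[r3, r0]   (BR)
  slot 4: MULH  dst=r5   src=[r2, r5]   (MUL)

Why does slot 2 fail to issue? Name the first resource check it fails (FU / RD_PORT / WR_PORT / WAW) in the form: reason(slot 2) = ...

slot 0 (MUL): ISSUE — free A2,Mu1,Ld2,B1 rp4 wp1
slot 1 (ALU): ISSUE — free A1,Mu1,Ld2,B1 rp2 wp0
slot 2 (MUL): stall WR_PORT — free A1,Mu1,Ld2,B1 rp2 wp0
slot 3 (BR): ISSUE — free A1,Mu1,Ld2,B0 rp0 wp0
slot 4 (MUL): stall RD_PORT — free A1,Mu1,Ld2,B0 rp0 wp0

reason(slot 2) = WR_PORT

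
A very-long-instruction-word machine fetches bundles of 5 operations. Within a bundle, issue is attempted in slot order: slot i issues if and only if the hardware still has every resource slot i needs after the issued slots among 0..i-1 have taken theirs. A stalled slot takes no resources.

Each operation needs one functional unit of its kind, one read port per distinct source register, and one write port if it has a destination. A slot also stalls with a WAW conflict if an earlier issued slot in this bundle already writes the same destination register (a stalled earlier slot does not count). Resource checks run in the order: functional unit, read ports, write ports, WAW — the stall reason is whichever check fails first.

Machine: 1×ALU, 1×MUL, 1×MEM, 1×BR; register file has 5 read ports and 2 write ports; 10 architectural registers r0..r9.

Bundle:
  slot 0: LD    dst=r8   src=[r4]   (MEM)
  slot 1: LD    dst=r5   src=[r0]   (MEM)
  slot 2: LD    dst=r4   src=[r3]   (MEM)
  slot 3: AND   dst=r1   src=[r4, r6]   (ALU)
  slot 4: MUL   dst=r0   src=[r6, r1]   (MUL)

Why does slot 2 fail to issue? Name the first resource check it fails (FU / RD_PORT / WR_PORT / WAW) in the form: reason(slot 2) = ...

[0] MEM needs rd=1 wr=1: ok; after: ALU=1 MUL=1 MEM=0 BR=1, R=4, W=1
[1] MEM needs rd=1 wr=1: FU; after: ALU=1 MUL=1 MEM=0 BR=1, R=4, W=1
[2] MEM needs rd=1 wr=1: FU; after: ALU=1 MUL=1 MEM=0 BR=1, R=4, W=1
[3] ALU needs rd=2 wr=1: ok; after: ALU=0 MUL=1 MEM=0 BR=1, R=2, W=0
[4] MUL needs rd=2 wr=1: WR_PORT; after: ALU=0 MUL=1 MEM=0 BR=1, R=2, W=0

reason(slot 2) = FU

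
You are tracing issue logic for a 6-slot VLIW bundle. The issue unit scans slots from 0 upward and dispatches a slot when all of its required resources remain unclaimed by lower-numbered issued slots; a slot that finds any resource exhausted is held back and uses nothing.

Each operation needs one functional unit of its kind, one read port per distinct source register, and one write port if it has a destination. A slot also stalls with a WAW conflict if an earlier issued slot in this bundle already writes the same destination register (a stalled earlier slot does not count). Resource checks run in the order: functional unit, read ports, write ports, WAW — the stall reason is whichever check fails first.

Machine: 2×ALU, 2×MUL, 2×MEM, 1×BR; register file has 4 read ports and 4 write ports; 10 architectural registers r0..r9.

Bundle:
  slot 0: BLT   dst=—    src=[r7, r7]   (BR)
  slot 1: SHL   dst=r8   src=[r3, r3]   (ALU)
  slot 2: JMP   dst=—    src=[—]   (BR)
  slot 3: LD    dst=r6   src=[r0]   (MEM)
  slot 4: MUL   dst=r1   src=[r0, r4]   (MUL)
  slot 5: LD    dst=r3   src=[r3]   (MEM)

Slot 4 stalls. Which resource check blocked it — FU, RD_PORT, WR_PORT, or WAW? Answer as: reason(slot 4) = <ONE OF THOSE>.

reason(slot 4) = RD_PORT

[0] BR needs rd=1 wr=0: ok; after: ALU=2 MUL=2 MEM=2 BR=0, R=3, W=4
[1] ALU needs rd=1 wr=1: ok; after: ALU=1 MUL=2 MEM=2 BR=0, R=2, W=3
[2] BR needs rd=0 wr=0: FU; after: ALU=1 MUL=2 MEM=2 BR=0, R=2, W=3
[3] MEM needs rd=1 wr=1: ok; after: ALU=1 MUL=2 MEM=1 BR=0, R=1, W=2
[4] MUL needs rd=2 wr=1: RD_PORT; after: ALU=1 MUL=2 MEM=1 BR=0, R=1, W=2
[5] MEM needs rd=1 wr=1: ok; after: ALU=1 MUL=2 MEM=0 BR=0, R=0, W=1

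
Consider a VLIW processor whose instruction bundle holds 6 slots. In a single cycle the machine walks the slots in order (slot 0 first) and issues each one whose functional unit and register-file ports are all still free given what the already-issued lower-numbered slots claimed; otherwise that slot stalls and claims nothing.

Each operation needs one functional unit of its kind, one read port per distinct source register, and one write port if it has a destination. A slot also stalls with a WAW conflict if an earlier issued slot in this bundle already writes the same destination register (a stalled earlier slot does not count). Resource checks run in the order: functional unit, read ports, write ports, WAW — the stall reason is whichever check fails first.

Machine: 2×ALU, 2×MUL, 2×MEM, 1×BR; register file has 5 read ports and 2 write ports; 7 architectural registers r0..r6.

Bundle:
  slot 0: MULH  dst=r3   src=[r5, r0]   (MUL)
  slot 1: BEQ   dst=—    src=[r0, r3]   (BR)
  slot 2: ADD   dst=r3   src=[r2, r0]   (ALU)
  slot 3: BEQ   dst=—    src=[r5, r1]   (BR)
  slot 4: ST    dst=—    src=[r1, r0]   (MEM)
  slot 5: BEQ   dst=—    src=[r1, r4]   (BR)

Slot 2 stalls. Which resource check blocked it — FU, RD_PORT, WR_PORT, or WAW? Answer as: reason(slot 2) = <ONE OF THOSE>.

reason(slot 2) = RD_PORT

[0] MUL needs rd=2 wr=1: ok; after: ALU=2 MUL=1 MEM=2 BR=1, R=3, W=1
[1] BR needs rd=2 wr=0: ok; after: ALU=2 MUL=1 MEM=2 BR=0, R=1, W=1
[2] ALU needs rd=2 wr=1: RD_PORT; after: ALU=2 MUL=1 MEM=2 BR=0, R=1, W=1
[3] BR needs rd=2 wr=0: FU; after: ALU=2 MUL=1 MEM=2 BR=0, R=1, W=1
[4] MEM needs rd=2 wr=0: RD_PORT; after: ALU=2 MUL=1 MEM=2 BR=0, R=1, W=1
[5] BR needs rd=2 wr=0: FU; after: ALU=2 MUL=1 MEM=2 BR=0, R=1, W=1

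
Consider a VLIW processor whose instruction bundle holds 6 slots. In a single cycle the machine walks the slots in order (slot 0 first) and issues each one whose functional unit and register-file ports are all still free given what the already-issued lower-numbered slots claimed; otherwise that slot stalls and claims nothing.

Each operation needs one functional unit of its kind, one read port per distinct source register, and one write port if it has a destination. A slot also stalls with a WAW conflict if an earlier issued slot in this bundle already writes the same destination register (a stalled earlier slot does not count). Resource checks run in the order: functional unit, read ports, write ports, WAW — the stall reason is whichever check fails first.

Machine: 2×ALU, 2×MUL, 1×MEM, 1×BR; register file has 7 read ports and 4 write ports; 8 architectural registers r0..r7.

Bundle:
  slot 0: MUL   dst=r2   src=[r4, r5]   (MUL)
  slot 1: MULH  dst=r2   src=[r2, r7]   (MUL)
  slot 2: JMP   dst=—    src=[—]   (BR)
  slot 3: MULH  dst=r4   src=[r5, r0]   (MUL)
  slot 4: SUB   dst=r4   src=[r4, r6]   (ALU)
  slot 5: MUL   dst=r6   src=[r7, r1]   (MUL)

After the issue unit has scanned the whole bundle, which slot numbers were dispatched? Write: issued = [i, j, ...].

issued = [0, 2, 3]

[0] MUL needs rd=2 wr=1: ok; after: ALU=2 MUL=1 MEM=1 BR=1, R=5, W=3
[1] MUL needs rd=2 wr=1: WAW; after: ALU=2 MUL=1 MEM=1 BR=1, R=5, W=3
[2] BR needs rd=0 wr=0: ok; after: ALU=2 MUL=1 MEM=1 BR=0, R=5, W=3
[3] MUL needs rd=2 wr=1: ok; after: ALU=2 MUL=0 MEM=1 BR=0, R=3, W=2
[4] ALU needs rd=2 wr=1: WAW; after: ALU=2 MUL=0 MEM=1 BR=0, R=3, W=2
[5] MUL needs rd=2 wr=1: FU; after: ALU=2 MUL=0 MEM=1 BR=0, R=3, W=2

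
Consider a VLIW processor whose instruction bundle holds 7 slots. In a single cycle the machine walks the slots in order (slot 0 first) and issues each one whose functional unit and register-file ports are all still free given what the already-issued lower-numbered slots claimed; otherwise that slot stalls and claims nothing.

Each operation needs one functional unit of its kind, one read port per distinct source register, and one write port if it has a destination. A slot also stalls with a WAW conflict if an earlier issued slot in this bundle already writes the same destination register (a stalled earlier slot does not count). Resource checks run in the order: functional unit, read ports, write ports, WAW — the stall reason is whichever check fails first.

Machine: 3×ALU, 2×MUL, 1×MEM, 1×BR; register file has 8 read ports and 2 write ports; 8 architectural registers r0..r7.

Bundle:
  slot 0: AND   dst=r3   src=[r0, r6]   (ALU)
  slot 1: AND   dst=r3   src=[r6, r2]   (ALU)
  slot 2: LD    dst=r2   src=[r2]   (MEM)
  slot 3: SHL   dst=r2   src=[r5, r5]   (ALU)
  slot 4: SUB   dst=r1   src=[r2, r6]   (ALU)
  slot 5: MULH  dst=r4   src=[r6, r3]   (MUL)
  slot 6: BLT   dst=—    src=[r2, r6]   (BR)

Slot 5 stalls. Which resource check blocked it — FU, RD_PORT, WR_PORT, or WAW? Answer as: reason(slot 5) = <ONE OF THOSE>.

reason(slot 5) = WR_PORT

slot 0 (ALU): ISSUE — free A2,Mu2,Ld1,B1 rp6 wp1
slot 1 (ALU): stall WAW — free A2,Mu2,Ld1,B1 rp6 wp1
slot 2 (MEM): ISSUE — free A2,Mu2,Ld0,B1 rp5 wp0
slot 3 (ALU): stall WR_PORT — free A2,Mu2,Ld0,B1 rp5 wp0
slot 4 (ALU): stall WR_PORT — free A2,Mu2,Ld0,B1 rp5 wp0
slot 5 (MUL): stall WR_PORT — free A2,Mu2,Ld0,B1 rp5 wp0
slot 6 (BR): ISSUE — free A2,Mu2,Ld0,B0 rp3 wp0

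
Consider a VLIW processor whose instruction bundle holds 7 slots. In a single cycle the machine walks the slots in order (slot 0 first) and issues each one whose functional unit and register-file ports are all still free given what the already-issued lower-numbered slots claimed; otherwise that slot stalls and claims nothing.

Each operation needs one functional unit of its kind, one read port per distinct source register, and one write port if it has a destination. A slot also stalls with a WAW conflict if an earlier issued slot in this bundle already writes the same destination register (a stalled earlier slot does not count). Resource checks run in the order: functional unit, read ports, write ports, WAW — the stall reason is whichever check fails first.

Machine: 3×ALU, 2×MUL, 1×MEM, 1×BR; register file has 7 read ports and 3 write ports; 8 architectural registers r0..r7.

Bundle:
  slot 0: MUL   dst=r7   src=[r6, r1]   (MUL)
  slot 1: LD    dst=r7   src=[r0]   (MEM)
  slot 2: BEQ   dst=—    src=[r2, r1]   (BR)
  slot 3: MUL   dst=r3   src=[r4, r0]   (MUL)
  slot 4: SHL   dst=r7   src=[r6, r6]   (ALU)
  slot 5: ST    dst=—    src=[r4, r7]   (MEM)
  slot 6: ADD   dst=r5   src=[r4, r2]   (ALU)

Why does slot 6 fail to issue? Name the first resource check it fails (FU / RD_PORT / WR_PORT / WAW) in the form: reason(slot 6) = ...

reason(slot 6) = RD_PORT

  0. MUL→r7 ⇒ go  {3A/1Mu/1Ld/1B | 5r 2w}
  1. MEM→r7 ⇒ no(WAW)  {3A/1Mu/1Ld/1B | 5r 2w}
  2. BR ⇒ go  {3A/1Mu/1Ld/0B | 3r 2w}
  3. MUL→r3 ⇒ go  {3A/0Mu/1Ld/0B | 1r 1w}
  4. ALU→r7 ⇒ no(WAW)  {3A/0Mu/1Ld/0B | 1r 1w}
  5. MEM ⇒ no(RD_PORT)  {3A/0Mu/1Ld/0B | 1r 1w}
  6. ALU→r5 ⇒ no(RD_PORT)  {3A/0Mu/1Ld/0B | 1r 1w}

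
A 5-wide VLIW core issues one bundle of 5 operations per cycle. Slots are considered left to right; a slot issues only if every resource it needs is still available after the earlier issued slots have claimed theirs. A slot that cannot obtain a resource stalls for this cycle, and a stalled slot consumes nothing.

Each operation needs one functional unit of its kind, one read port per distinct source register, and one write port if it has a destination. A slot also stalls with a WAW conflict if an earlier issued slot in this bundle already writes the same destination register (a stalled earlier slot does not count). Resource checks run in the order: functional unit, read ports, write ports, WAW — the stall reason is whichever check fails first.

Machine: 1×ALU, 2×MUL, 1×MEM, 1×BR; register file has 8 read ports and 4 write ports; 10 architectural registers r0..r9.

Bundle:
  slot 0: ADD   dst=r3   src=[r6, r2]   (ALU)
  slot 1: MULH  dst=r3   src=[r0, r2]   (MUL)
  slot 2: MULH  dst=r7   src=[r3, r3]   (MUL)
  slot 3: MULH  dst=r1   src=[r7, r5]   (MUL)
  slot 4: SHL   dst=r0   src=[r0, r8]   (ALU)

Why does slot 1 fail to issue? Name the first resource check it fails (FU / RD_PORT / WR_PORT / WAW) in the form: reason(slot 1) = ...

reason(slot 1) = WAW

  0. ALU→r3 ⇒ go  {0A/2Mu/1Ld/1B | 6r 3w}
  1. MUL→r3 ⇒ no(WAW)  {0A/2Mu/1Ld/1B | 6r 3w}
  2. MUL→r7 ⇒ go  {0A/1Mu/1Ld/1B | 5r 2w}
  3. MUL→r1 ⇒ go  {0A/0Mu/1Ld/1B | 3r 1w}
  4. ALU→r0 ⇒ no(FU)  {0A/0Mu/1Ld/1B | 3r 1w}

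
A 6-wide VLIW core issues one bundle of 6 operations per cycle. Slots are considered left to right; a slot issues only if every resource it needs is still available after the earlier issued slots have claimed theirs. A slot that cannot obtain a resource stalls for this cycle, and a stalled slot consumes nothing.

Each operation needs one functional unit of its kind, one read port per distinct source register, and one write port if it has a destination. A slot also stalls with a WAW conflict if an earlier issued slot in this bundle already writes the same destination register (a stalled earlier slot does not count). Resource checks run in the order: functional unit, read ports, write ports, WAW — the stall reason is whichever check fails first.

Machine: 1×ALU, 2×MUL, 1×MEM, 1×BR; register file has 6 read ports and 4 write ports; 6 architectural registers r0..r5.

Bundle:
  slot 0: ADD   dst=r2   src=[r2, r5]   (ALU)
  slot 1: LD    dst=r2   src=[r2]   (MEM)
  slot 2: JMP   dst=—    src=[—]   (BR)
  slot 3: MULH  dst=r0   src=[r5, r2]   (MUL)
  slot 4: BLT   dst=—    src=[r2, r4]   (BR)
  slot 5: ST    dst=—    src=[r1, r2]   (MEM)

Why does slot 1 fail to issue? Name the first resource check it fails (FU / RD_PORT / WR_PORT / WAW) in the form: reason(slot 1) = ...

reason(slot 1) = WAW

slot 0 (ALU): ISSUE — free A0,Mu2,Ld1,B1 rp4 wp3
slot 1 (MEM): stall WAW — free A0,Mu2,Ld1,B1 rp4 wp3
slot 2 (BR): ISSUE — free A0,Mu2,Ld1,B0 rp4 wp3
slot 3 (MUL): ISSUE — free A0,Mu1,Ld1,B0 rp2 wp2
slot 4 (BR): stall FU — free A0,Mu1,Ld1,B0 rp2 wp2
slot 5 (MEM): ISSUE — free A0,Mu1,Ld0,B0 rp0 wp2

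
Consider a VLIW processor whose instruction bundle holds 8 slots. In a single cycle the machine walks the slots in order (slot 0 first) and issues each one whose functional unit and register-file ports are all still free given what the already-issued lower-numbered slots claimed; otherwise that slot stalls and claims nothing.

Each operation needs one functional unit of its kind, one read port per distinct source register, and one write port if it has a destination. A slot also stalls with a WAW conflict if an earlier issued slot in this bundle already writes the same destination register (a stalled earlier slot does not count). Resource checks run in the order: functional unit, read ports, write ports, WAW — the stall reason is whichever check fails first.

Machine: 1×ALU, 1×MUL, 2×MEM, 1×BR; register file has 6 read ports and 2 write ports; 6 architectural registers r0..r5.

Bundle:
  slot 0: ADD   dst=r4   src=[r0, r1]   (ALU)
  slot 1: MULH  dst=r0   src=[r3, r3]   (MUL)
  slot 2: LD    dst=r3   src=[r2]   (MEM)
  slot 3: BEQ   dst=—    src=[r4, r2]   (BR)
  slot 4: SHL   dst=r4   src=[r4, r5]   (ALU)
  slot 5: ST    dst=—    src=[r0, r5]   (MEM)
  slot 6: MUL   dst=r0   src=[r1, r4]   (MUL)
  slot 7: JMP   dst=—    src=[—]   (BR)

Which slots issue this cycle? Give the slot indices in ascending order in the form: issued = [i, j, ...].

issued = [0, 1, 3]

(0) want 1×ALU +2rd +1wr — yes → AL0|MU1|ME2|BR1|rd4|wr1
(1) want 1×MUL +1rd +1wr — yes → AL0|MU0|ME2|BR1|rd3|wr0
(2) want 1×MEM +1rd +1wr — WR_PORT → AL0|MU0|ME2|BR1|rd3|wr0
(3) want 1×BR +2rd +0wr — yes → AL0|MU0|ME2|BR0|rd1|wr0
(4) want 1×ALU +2rd +1wr — FU → AL0|MU0|ME2|BR0|rd1|wr0
(5) want 1×MEM +2rd +0wr — RD_PORT → AL0|MU0|ME2|BR0|rd1|wr0
(6) want 1×MUL +2rd +1wr — FU → AL0|MU0|ME2|BR0|rd1|wr0
(7) want 1×BR +0rd +0wr — FU → AL0|MU0|ME2|BR0|rd1|wr0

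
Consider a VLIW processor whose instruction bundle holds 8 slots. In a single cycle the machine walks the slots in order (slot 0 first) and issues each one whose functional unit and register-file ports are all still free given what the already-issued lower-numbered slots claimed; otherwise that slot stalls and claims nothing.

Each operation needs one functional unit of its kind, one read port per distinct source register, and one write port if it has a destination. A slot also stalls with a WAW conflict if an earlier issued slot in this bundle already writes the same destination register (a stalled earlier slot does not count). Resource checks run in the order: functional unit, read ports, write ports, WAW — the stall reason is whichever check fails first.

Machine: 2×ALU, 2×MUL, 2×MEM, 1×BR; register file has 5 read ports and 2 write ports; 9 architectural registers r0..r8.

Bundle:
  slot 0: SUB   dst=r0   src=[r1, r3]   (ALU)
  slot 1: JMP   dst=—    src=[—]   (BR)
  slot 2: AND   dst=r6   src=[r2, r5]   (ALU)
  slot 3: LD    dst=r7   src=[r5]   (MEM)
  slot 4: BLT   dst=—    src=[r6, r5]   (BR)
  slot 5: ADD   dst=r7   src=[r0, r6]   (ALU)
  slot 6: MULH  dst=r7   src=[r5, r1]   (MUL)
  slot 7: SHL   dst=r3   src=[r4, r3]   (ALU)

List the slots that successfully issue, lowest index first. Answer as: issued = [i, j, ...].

(0) want 1×ALU +2rd +1wr — yes → AL1|MU2|ME2|BR1|rd3|wr1
(1) want 1×BR +0rd +0wr — yes → AL1|MU2|ME2|BR0|rd3|wr1
(2) want 1×ALU +2rd +1wr — yes → AL0|MU2|ME2|BR0|rd1|wr0
(3) want 1×MEM +1rd +1wr — WR_PORT → AL0|MU2|ME2|BR0|rd1|wr0
(4) want 1×BR +2rd +0wr — FU → AL0|MU2|ME2|BR0|rd1|wr0
(5) want 1×ALU +2rd +1wr — FU → AL0|MU2|ME2|BR0|rd1|wr0
(6) want 1×MUL +2rd +1wr — RD_PORT → AL0|MU2|ME2|BR0|rd1|wr0
(7) want 1×ALU +2rd +1wr — FU → AL0|MU2|ME2|BR0|rd1|wr0

issued = [0, 1, 2]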